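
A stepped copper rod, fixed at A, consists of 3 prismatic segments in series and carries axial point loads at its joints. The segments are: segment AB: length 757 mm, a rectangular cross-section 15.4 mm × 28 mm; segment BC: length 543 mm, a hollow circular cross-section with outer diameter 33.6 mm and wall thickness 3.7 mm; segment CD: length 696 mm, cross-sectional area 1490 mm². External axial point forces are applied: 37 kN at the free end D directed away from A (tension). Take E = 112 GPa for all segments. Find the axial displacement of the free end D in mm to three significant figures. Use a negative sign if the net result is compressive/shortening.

1.25 mm

Internal axial forces (sectioning from the free end, tension +): N_CD = 37 kN, N_BC = 37 kN, N_AB = 37 kN.
A_AB = 431.2 mm².
A_BC = 347.6 mm².
δ_AB = 37000·757/(431.2·112000) = 0.58 mm
δ_BC = 37000·543/(347.6·112000) = 0.5161 mm
δ_CD = 37000·696/(1490·112000) = 0.1543 mm
δ = Σδ_i = 1.25 mm.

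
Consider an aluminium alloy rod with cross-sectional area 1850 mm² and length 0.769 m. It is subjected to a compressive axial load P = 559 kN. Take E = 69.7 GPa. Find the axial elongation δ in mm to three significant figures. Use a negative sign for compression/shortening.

-3.33 mm

δ_mech = NL/(AE) = -559000·769/(1850·69700) = -3.334 mm.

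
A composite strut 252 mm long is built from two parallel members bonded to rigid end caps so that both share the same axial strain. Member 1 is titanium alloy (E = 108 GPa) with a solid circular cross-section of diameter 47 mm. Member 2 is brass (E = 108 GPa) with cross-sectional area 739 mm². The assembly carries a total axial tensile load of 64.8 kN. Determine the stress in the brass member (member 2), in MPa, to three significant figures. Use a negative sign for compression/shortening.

26.2 MPa

A_1 = 1735 mm².
Equal strain + equilibrium ⇒ each member carries load in proportion to AE: A₁E₁ = 187400000 N, A₂E₂ = 79810000 N, ΣAE = 267200000 N.
σ₂ = P·E₂/ΣAE = 64800·108000/267200000 = 26.19 MPa.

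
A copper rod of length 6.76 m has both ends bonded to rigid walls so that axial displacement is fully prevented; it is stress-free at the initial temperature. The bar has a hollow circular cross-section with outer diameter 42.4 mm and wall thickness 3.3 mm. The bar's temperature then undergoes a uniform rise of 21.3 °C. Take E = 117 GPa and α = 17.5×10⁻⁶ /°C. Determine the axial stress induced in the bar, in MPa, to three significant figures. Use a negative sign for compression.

-43.6 MPa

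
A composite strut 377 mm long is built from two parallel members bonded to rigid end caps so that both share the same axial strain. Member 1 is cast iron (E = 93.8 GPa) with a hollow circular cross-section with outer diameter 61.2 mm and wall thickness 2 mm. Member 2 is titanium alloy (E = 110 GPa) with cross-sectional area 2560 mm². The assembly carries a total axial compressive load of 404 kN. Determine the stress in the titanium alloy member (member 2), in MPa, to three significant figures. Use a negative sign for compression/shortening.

-140 MPa

A_1 = 372 mm².
Equal strain + equilibrium ⇒ each member carries load in proportion to AE: A₁E₁ = 34890000 N, A₂E₂ = 281600000 N, ΣAE = 316500000 N.
σ₂ = P·E₂/ΣAE = -404000·110000/316500000 = -140.4 MPa.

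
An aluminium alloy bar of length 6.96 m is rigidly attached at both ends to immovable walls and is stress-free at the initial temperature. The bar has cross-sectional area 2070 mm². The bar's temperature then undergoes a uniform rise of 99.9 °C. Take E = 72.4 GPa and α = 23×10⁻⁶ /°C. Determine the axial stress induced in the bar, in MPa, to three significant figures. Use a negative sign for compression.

Free thermal expansion αLΔT = 23e-6 · 6960 · 99.9 = 15.99 mm.
The walls impose strain ε = −(15.99)/6960 = -2.2977e-03; σ = Eε = 72400 · -2.2977e-03 = -166.4 MPa.

-166 MPa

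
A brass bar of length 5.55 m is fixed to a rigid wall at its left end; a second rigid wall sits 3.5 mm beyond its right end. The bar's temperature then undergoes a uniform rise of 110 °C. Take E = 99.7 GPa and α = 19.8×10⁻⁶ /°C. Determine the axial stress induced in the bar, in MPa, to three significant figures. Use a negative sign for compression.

-154 MPa

Free thermal expansion αLΔT = 19.8e-6 · 5550 · 110 = 12.09 mm.
The walls engage after the gap closes; constrained expansion = 12.09 − 3.5 = 8.588 mm.
The walls impose strain ε = −(8.588)/5550 = -1.5474e-03; σ = Eε = 99700 · -1.5474e-03 = -154.3 MPa.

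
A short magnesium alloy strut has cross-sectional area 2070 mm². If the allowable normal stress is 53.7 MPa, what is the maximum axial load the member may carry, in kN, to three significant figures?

P_max = σ_allow · A = 53.7 · 2070 = 111200 N = 111.2 kN.

111 kN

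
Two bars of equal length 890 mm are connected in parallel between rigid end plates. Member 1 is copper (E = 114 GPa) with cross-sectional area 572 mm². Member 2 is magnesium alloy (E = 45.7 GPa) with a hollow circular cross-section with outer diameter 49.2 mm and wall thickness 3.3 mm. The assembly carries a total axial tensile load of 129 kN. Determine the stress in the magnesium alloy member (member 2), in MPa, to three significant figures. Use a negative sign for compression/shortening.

67.8 MPa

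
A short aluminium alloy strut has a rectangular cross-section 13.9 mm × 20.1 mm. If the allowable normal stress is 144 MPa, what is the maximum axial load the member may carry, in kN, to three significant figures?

A = 279.4 mm².
P_max = σ_allow · A = 144 · 279.4 = 40230 N = 40.23 kN.

40.2 kN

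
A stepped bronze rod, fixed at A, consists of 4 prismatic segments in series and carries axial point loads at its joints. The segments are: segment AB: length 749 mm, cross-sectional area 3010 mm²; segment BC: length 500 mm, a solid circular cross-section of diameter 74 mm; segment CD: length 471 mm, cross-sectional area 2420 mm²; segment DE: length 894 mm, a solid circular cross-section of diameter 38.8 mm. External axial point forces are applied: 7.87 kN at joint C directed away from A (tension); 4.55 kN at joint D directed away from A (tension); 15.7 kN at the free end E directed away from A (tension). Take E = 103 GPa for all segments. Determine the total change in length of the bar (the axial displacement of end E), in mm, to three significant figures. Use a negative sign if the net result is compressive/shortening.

Internal axial forces (sectioning from the free end, tension +): N_DE = 15.7 kN, N_CD = 20.25 kN, N_BC = 28.12 kN, N_AB = 28.12 kN.
A_BC = 4301 mm².
A_DE = 1182 mm².
δ_AB = 28120·749/(3010·103000) = 0.06793 mm
δ_BC = 28120·500/(4301·103000) = 0.03174 mm
δ_CD = 20250·471/(2420·103000) = 0.03826 mm
δ_DE = 15700·894/(1182·103000) = 0.1153 mm
δ = Σδ_i = 0.2532 mm.

0.253 mm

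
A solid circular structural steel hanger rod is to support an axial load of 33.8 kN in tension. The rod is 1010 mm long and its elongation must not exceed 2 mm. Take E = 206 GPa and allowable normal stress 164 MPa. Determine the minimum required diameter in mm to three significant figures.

16.2 mm

Required area A ≥ P/σ_allow = 33800/164 = 206.1 mm².
For a solid circular section, d ≥ √(4A/π) = 16.2 mm.
Elongation limit: A ≥ PL/(Eδ_allow) = 33800·1010/(206000·2) = 82.86 mm² ⇒ d ≥ 10.27 mm.
The stress limit governs.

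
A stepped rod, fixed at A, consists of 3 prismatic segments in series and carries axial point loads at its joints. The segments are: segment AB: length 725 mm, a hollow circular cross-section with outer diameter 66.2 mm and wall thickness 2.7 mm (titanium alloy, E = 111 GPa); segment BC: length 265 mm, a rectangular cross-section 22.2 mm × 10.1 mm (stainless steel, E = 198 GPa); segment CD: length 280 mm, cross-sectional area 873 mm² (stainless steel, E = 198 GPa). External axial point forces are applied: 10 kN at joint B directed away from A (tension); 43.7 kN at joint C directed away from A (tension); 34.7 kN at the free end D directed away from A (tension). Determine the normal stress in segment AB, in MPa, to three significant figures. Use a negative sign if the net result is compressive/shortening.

164 MPa

Internal axial forces (sectioning from the free end, tension +): N_CD = 34.7 kN, N_BC = 78.4 kN, N_AB = 88.4 kN.
A_AB = 538.6 mm².
σ_AB = N_AB/A_AB = 88400/538.6 = 164.1 MPa.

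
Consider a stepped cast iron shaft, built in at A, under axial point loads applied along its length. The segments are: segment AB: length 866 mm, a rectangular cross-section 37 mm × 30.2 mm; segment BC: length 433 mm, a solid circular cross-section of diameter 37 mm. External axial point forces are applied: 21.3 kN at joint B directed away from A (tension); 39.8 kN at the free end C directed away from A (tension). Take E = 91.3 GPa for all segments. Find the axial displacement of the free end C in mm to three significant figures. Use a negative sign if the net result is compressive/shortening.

0.694 mm

Internal axial forces (sectioning from the free end, tension +): N_BC = 39.8 kN, N_AB = 61.1 kN.
A_AB = 1117 mm².
A_BC = 1075 mm².
δ_AB = 61100·866/(1117·91300) = 0.5187 mm
δ_BC = 39800·433/(1075·91300) = 0.1756 mm
δ = Σδ_i = 0.6942 mm.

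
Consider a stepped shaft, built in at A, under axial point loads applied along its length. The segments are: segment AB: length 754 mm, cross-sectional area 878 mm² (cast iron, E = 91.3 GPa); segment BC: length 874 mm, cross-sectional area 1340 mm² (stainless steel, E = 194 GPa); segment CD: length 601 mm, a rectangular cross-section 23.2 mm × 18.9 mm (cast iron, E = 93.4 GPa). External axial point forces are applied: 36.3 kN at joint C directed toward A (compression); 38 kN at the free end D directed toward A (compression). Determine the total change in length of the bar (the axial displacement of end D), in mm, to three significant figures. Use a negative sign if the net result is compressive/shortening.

Internal axial forces (sectioning from the free end, tension +): N_CD = -38 kN, N_BC = -74.3 kN, N_AB = -74.3 kN.
A_CD = 438.5 mm².
δ_AB = -74300·754/(878·91300) = -0.6989 mm
δ_BC = -74300·874/(1340·194000) = -0.2498 mm
δ_CD = -38000·601/(438.5·93400) = -0.5576 mm
δ = Σδ_i = -1.506 mm.

-1.51 mm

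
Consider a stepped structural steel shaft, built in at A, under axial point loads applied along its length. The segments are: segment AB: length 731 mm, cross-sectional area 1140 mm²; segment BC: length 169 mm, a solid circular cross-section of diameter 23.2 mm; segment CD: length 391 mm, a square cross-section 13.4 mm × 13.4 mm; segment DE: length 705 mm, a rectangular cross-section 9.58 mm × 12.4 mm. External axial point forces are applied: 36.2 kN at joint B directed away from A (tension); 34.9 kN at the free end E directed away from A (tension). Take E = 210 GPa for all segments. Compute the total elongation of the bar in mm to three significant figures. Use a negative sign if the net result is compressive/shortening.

Internal axial forces (sectioning from the free end, tension +): N_DE = 34.9 kN, N_CD = 34.9 kN, N_BC = 34.9 kN, N_AB = 71.1 kN.
A_BC = 422.7 mm².
A_CD = 179.6 mm².
A_DE = 118.8 mm².
δ_AB = 71100·731/(1140·210000) = 0.2171 mm
δ_BC = 34900·169/(422.7·210000) = 0.06644 mm
δ_CD = 34900·391/(179.6·210000) = 0.3619 mm
δ_DE = 34900·705/(118.8·210000) = 0.9863 mm
δ = Σδ_i = 1.632 mm.

1.63 mm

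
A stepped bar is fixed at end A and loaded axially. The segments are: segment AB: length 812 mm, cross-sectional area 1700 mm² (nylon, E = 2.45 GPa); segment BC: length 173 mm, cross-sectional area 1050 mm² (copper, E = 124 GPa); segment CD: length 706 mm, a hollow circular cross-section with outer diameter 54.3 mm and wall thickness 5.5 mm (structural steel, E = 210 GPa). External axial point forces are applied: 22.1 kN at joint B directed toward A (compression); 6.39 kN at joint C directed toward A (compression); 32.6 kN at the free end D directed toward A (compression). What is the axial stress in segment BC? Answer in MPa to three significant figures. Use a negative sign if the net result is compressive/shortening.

-37.1 MPa

Internal axial forces (sectioning from the free end, tension +): N_CD = -32.6 kN, N_BC = -38.99 kN, N_AB = -61.09 kN.
σ_BC = N_BC/A_BC = -38990/1050 = -37.13 MPa.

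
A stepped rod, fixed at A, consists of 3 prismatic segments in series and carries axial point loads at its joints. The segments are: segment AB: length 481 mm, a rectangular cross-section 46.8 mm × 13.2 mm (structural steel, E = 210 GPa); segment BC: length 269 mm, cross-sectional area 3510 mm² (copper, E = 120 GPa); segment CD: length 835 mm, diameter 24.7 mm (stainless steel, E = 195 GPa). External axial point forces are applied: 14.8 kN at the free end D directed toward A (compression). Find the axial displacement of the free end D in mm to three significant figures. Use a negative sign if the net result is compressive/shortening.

-0.197 mm

Internal axial forces (sectioning from the free end, tension +): N_CD = -14.8 kN, N_BC = -14.8 kN, N_AB = -14.8 kN.
A_AB = 617.8 mm².
A_CD = 479.2 mm².
δ_AB = -14800·481/(617.8·210000) = -0.05487 mm
δ_BC = -14800·269/(3510·120000) = -0.009452 mm
δ_CD = -14800·835/(479.2·195000) = -0.1323 mm
δ = Σδ_i = -0.1966 mm.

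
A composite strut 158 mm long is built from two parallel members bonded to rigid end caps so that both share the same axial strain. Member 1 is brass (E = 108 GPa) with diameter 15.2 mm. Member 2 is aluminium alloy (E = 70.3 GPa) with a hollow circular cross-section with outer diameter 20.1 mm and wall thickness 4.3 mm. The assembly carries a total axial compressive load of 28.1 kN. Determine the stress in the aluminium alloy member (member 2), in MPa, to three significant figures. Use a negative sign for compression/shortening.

A_1 = 181.5 mm².
A_2 = 213.4 mm².
Equal strain + equilibrium ⇒ each member carries load in proportion to AE: A₁E₁ = 19600000 N, A₂E₂ = 15000000 N, ΣAE = 34600000 N.
σ₂ = P·E₂/ΣAE = -28100·70300/34600000 = -57.09 MPa.

-57.1 MPa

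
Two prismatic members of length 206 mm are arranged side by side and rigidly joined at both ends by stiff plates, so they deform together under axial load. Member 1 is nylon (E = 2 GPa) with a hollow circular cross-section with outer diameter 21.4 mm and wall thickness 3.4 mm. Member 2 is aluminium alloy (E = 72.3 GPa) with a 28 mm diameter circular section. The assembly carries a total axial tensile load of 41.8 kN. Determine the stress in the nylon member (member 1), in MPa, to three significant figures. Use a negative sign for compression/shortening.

1.86 MPa

A_1 = 192.3 mm².
A_2 = 615.8 mm².
Equal strain + equilibrium ⇒ each member carries load in proportion to AE: A₁E₁ = 384500 N, A₂E₂ = 44520000 N, ΣAE = 44900000 N.
σ₁ = P·E₁/ΣAE = 41800·2000/44900000 = 1.862 MPa.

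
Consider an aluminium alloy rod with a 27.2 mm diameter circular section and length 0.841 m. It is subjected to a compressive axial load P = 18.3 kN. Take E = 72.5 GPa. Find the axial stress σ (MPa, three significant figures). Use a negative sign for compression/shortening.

-31.5 MPa

A = 581.1 mm².
σ = N/A = -18300/581.1 = -31.49 MPa.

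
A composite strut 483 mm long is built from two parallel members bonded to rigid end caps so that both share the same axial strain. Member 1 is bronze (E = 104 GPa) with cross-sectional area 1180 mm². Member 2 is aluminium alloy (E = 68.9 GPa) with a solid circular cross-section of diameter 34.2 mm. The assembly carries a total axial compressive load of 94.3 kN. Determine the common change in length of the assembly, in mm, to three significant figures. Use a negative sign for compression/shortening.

A_2 = 918.6 mm².
Equal strain + equilibrium ⇒ each member carries load in proportion to AE: A₁E₁ = 122700000 N, A₂E₂ = 63290000 N, ΣAE = 186000000 N.
δ = PL/ΣAE = -94300·483/186000000 = -0.2449 mm.

-0.245 mm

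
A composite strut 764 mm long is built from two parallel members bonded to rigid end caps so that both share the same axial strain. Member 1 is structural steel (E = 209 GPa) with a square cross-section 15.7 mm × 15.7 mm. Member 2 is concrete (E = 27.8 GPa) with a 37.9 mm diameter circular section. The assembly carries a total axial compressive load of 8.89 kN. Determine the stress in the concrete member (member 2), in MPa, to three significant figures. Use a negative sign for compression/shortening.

A_1 = 246.5 mm².
A_2 = 1128 mm².
Equal strain + equilibrium ⇒ each member carries load in proportion to AE: A₁E₁ = 51520000 N, A₂E₂ = 31360000 N, ΣAE = 82880000 N.
σ₂ = P·E₂/ΣAE = -8890·27800/82880000 = -2.982 MPa.

-2.98 MPa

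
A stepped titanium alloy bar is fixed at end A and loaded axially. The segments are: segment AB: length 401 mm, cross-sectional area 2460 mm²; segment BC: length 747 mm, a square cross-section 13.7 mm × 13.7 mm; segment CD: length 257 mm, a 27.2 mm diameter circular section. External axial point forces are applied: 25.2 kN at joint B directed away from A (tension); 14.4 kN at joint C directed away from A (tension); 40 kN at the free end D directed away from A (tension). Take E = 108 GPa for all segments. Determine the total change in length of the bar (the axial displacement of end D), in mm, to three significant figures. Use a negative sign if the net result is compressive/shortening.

2.29 mm

Internal axial forces (sectioning from the free end, tension +): N_CD = 40 kN, N_BC = 54.4 kN, N_AB = 79.6 kN.
A_BC = 187.7 mm².
A_CD = 581.1 mm².
δ_AB = 79600·401/(2460·108000) = 0.1201 mm
δ_BC = 54400·747/(187.7·108000) = 2.005 mm
δ_CD = 40000·257/(581.1·108000) = 0.1638 mm
δ = Σδ_i = 2.289 mm.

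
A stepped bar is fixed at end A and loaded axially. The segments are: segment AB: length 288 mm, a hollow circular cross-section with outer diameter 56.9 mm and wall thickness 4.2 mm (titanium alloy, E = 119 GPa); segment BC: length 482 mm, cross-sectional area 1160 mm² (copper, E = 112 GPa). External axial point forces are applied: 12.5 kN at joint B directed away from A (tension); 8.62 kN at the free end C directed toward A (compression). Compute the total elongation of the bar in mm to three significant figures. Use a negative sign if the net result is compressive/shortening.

-0.0185 mm

Internal axial forces (sectioning from the free end, tension +): N_BC = -8.62 kN, N_AB = 3.88 kN.
A_AB = 695.4 mm².
δ_AB = 3880·288/(695.4·119000) = 0.0135 mm
δ_BC = -8620·482/(1160·112000) = -0.03198 mm
δ = Σδ_i = -0.01848 mm.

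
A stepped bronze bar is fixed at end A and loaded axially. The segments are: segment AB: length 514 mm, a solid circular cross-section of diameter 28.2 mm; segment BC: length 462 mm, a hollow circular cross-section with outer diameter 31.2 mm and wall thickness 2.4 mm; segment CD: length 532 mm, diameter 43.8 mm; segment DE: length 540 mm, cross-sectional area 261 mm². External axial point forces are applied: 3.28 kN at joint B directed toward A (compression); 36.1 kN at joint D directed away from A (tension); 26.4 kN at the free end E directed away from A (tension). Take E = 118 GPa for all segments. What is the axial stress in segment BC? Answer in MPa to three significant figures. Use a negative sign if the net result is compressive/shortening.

288 MPa

Internal axial forces (sectioning from the free end, tension +): N_DE = 26.4 kN, N_CD = 62.5 kN, N_BC = 62.5 kN, N_AB = 59.22 kN.
A_BC = 217.1 mm².
σ_BC = N_BC/A_BC = 62500/217.1 = 287.8 MPa.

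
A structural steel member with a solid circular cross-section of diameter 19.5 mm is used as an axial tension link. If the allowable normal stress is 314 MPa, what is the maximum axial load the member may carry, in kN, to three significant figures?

A = 298.6 mm².
P_max = σ_allow · A = 314 · 298.6 = 93780 N = 93.78 kN.

93.8 kN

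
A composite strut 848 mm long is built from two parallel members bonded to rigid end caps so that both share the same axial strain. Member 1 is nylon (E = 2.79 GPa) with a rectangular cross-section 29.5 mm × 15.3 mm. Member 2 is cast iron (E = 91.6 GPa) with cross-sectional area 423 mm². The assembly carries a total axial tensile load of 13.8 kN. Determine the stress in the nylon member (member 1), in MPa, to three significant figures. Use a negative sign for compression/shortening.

0.962 MPa

A_1 = 451.4 mm².
Equal strain + equilibrium ⇒ each member carries load in proportion to AE: A₁E₁ = 1259000 N, A₂E₂ = 38750000 N, ΣAE = 40010000 N.
σ₁ = P·E₁/ΣAE = 13800·2790/40010000 = 0.9624 MPa.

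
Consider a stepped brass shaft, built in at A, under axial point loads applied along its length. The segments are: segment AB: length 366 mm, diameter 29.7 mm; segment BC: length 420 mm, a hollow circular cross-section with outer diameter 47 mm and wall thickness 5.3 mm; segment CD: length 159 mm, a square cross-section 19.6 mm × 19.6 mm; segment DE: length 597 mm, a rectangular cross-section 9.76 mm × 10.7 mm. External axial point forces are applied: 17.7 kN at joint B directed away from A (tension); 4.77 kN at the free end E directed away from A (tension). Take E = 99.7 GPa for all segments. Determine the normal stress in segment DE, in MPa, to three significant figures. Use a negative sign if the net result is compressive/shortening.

Internal axial forces (sectioning from the free end, tension +): N_DE = 4.77 kN, N_CD = 4.77 kN, N_BC = 4.77 kN, N_AB = 22.47 kN.
A_DE = 104.4 mm².
σ_DE = N_DE/A_DE = 4770/104.4 = 45.68 MPa.

45.7 MPa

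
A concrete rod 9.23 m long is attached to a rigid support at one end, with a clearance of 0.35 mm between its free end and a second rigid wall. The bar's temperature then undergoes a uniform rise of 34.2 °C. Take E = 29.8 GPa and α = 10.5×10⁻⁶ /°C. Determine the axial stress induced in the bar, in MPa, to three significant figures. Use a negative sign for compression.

-9.57 MPa

Free thermal expansion αLΔT = 10.5e-6 · 9230 · 34.2 = 3.314 mm.
The walls engage after the gap closes; constrained expansion = 3.314 − 0.35 = 2.964 mm.
The walls impose strain ε = −(2.964)/9230 = -3.2118e-04; σ = Eε = 29800 · -3.2118e-04 = -9.571 MPa.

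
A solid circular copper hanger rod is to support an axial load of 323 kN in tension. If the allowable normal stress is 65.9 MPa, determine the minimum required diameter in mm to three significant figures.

79.0 mm

Required area A ≥ P/σ_allow = 323000/65.9 = 4901 mm².
For a solid circular section, d ≥ √(4A/π) = 79 mm.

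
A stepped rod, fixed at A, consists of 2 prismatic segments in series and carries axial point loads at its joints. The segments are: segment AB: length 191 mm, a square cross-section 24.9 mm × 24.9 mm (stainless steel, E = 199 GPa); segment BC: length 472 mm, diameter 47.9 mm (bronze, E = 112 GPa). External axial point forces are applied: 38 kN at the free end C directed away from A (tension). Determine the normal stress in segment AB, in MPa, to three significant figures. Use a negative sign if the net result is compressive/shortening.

61.3 MPa

Internal axial forces (sectioning from the free end, tension +): N_BC = 38 kN, N_AB = 38 kN.
A_AB = 620 mm².
σ_AB = N_AB/A_AB = 38000/620 = 61.29 MPa.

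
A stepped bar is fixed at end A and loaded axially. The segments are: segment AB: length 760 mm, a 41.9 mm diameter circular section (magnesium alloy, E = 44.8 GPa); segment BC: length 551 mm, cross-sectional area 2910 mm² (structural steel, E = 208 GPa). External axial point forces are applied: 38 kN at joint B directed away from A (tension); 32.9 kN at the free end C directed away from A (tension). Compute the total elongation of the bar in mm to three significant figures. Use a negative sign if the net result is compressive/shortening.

0.902 mm

Internal axial forces (sectioning from the free end, tension +): N_BC = 32.9 kN, N_AB = 70.9 kN.
A_AB = 1379 mm².
δ_AB = 70900·760/(1379·44800) = 0.8723 mm
δ_BC = 32900·551/(2910·208000) = 0.02995 mm
δ = Σδ_i = 0.9022 mm.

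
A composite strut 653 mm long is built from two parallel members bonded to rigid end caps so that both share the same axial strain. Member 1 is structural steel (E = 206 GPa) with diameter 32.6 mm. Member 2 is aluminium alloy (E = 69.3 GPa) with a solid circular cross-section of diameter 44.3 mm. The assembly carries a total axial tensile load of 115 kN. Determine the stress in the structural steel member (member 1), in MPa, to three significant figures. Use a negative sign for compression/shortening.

85.0 MPa

A_1 = 834.7 mm².
A_2 = 1541 mm².
Equal strain + equilibrium ⇒ each member carries load in proportion to AE: A₁E₁ = 171900000 N, A₂E₂ = 106800000 N, ΣAE = 278800000 N.
σ₁ = P·E₁/ΣAE = 115000·206000/278800000 = 84.98 MPa.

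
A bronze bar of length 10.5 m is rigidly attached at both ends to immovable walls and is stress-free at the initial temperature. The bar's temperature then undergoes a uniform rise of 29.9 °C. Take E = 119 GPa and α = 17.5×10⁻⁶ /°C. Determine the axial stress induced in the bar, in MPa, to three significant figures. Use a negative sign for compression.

-62.3 MPa

Free thermal expansion αLΔT = 17.5e-6 · 10500 · 29.9 = 5.494 mm.
The walls impose strain ε = −(5.494)/10500 = -5.2325e-04; σ = Eε = 119000 · -5.2325e-04 = -62.27 MPa.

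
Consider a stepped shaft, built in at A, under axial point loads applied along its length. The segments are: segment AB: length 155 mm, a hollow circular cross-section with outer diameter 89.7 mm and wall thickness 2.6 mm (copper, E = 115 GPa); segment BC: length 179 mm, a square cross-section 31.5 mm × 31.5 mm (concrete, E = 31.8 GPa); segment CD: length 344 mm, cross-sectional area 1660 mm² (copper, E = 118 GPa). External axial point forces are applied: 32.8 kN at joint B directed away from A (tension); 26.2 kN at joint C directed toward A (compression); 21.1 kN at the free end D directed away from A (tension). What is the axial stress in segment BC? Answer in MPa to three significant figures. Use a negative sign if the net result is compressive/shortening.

Internal axial forces (sectioning from the free end, tension +): N_CD = 21.1 kN, N_BC = -5.1 kN, N_AB = 27.7 kN.
A_BC = 992.2 mm².
σ_BC = N_BC/A_BC = -5100/992.2 = -5.14 MPa.

-5.14 MPa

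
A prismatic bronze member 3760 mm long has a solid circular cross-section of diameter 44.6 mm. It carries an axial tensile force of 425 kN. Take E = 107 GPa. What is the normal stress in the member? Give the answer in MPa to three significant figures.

272 MPa

A = 1562 mm².
σ = N/A = 425000/1562 = 272 MPa.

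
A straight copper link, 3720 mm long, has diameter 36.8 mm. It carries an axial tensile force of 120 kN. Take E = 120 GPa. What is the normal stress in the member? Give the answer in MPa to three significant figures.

A = 1064 mm².
σ = N/A = 120000/1064 = 112.8 MPa.

113 MPa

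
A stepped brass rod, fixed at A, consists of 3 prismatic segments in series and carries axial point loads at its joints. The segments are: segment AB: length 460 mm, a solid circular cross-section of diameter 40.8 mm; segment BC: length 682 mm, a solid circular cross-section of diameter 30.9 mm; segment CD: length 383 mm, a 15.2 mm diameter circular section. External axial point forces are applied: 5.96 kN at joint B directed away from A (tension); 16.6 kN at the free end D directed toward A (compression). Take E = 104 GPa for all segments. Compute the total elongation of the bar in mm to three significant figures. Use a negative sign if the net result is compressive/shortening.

-0.518 mm

Internal axial forces (sectioning from the free end, tension +): N_CD = -16.6 kN, N_BC = -16.6 kN, N_AB = -10.64 kN.
A_AB = 1307 mm².
A_BC = 749.9 mm².
A_CD = 181.5 mm².
δ_AB = -10640·460/(1307·104000) = -0.036 mm
δ_BC = -16600·682/(749.9·104000) = -0.1452 mm
δ_CD = -16600·383/(181.5·104000) = -0.3369 mm
δ = Σδ_i = -0.5181 mm.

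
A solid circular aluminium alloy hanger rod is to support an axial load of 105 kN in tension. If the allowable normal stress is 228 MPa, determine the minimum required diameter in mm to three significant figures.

Required area A ≥ P/σ_allow = 105000/228 = 460.5 mm².
For a solid circular section, d ≥ √(4A/π) = 24.21 mm.

24.2 mm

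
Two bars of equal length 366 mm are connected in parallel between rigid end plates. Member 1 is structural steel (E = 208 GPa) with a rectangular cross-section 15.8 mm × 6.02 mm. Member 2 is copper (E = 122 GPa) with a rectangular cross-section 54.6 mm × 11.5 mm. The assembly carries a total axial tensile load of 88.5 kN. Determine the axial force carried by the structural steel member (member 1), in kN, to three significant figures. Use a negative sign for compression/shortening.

18.2 kN

A_1 = 95.12 mm².
A_2 = 627.9 mm².
Equal strain + equilibrium ⇒ each member carries load in proportion to AE: A₁E₁ = 19780000 N, A₂E₂ = 76600000 N, ΣAE = 96390000 N.
F₁ = P·A₁E₁/ΣAE = 88500·19780000/96390000 = 18170 N.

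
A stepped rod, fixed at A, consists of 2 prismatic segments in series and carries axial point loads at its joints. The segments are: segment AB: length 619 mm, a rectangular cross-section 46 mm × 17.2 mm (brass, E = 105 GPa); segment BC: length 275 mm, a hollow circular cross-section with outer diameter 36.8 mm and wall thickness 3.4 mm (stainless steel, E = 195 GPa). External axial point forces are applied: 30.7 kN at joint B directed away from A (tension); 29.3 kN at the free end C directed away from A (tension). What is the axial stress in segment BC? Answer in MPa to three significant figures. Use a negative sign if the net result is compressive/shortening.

82.1 MPa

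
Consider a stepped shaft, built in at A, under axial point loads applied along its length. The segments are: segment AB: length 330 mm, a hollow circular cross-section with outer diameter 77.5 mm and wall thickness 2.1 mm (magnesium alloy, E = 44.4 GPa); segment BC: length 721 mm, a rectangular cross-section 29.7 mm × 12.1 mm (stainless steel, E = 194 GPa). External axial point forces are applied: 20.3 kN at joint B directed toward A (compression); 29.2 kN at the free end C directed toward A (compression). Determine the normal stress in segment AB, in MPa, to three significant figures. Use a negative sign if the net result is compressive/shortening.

Internal axial forces (sectioning from the free end, tension +): N_BC = -29.2 kN, N_AB = -49.5 kN.
A_AB = 497.4 mm².
σ_AB = N_AB/A_AB = -49500/497.4 = -99.51 MPa.

-99.5 MPa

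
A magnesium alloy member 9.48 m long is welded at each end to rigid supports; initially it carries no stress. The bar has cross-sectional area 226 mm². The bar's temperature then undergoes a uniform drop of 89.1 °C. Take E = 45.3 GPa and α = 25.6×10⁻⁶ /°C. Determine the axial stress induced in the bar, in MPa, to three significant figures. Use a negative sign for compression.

Free thermal expansion αLΔT = 25.6e-6 · 9480 · -89.1 = -21.62 mm.
The walls impose strain ε = −(-21.62)/9480 = 2.2810e-03; σ = Eε = 45300 · 2.2810e-03 = 103.3 MPa.

103 MPa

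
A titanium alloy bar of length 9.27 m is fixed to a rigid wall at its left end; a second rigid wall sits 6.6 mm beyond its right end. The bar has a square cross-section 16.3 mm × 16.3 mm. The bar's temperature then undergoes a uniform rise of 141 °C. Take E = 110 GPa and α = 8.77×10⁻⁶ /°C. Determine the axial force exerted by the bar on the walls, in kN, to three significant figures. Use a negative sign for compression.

-15.3 kN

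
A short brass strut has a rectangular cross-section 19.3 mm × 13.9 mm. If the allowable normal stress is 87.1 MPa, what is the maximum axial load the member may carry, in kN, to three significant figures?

A = 268.3 mm².
P_max = σ_allow · A = 87.1 · 268.3 = 23370 N = 23.37 kN.

23.4 kN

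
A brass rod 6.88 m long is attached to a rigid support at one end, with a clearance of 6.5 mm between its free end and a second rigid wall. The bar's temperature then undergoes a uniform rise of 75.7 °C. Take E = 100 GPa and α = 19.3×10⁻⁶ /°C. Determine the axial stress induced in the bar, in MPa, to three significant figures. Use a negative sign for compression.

-51.6 MPa

Free thermal expansion αLΔT = 19.3e-6 · 6880 · 75.7 = 10.05 mm.
The walls engage after the gap closes; constrained expansion = 10.05 − 6.5 = 3.552 mm.
The walls impose strain ε = −(3.552)/6880 = -5.1624e-04; σ = Eε = 100000 · -5.1624e-04 = -51.62 MPa.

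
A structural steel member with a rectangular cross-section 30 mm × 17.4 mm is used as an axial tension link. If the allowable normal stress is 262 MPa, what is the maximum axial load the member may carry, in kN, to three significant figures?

137 kN

A = 522 mm².
P_max = σ_allow · A = 262 · 522 = 136800 N = 136.8 kN.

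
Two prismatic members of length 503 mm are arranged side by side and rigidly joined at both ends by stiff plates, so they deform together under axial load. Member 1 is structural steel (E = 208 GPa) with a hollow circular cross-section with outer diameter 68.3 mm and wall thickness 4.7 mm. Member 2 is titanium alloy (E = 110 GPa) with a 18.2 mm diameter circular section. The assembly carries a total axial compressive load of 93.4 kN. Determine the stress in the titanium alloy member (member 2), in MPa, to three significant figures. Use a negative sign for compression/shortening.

A_1 = 939.1 mm².
A_2 = 260.2 mm².
Equal strain + equilibrium ⇒ each member carries load in proportion to AE: A₁E₁ = 195300000 N, A₂E₂ = 28620000 N, ΣAE = 223900000 N.
σ₂ = P·E₂/ΣAE = -93400·110000/223900000 = -45.88 MPa.

-45.9 MPa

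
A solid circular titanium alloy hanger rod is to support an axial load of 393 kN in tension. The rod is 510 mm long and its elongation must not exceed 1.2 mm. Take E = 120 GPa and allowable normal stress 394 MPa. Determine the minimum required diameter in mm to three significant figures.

Required area A ≥ P/σ_allow = 393000/394 = 997.5 mm².
For a solid circular section, d ≥ √(4A/π) = 35.64 mm.
Elongation limit: A ≥ PL/(Eδ_allow) = 393000·510/(120000·1.2) = 1392 mm² ⇒ d ≥ 42.1 mm.
The elongation limit governs.

42.1 mm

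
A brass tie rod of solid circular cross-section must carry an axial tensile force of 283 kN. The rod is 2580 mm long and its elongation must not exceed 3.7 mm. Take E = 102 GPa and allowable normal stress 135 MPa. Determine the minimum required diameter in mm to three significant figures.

Required area A ≥ P/σ_allow = 283000/135 = 2096 mm².
For a solid circular section, d ≥ √(4A/π) = 51.66 mm.
Elongation limit: A ≥ PL/(Eδ_allow) = 283000·2580/(102000·3.7) = 1935 mm² ⇒ d ≥ 49.63 mm.
The stress limit governs.

51.7 mm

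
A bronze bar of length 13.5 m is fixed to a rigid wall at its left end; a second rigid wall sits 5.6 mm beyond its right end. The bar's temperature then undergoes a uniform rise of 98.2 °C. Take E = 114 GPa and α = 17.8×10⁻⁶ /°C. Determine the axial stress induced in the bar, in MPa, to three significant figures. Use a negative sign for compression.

-152 MPa

Free thermal expansion αLΔT = 17.8e-6 · 13500 · 98.2 = 23.6 mm.
The walls engage after the gap closes; constrained expansion = 23.6 − 5.6 = 18 mm.
The walls impose strain ε = −(18)/13500 = -1.3331e-03; σ = Eε = 114000 · -1.3331e-03 = -152 MPa.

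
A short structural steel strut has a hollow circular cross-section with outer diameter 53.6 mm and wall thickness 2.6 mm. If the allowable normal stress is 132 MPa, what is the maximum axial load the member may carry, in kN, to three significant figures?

55.0 kN

A = 416.6 mm².
P_max = σ_allow · A = 132 · 416.6 = 54990 N = 54.99 kN.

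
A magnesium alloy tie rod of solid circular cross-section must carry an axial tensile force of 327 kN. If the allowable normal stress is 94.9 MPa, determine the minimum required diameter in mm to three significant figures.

Required area A ≥ P/σ_allow = 327000/94.9 = 3446 mm².
For a solid circular section, d ≥ √(4A/π) = 66.24 mm.

66.2 mm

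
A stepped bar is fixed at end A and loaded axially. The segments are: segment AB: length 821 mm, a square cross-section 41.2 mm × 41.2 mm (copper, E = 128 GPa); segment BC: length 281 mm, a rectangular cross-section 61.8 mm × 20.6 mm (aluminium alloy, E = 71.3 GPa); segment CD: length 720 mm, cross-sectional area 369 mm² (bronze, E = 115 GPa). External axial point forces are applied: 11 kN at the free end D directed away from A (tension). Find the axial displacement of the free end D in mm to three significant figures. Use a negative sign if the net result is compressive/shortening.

0.262 mm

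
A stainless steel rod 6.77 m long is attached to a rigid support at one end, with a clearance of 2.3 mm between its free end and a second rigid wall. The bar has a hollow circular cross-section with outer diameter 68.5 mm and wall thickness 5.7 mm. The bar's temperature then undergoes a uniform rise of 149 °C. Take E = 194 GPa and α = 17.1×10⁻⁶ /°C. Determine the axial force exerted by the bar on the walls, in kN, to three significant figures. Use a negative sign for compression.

Free thermal expansion αLΔT = 17.1e-6 · 6770 · 149 = 17.25 mm.
The walls engage after the gap closes; constrained expansion = 17.25 − 2.3 = 14.95 mm.
The walls impose strain ε = −(14.95)/6770 = -2.2082e-03; σ = Eε = 194000 · -2.2082e-03 = -428.4 MPa.
Wall reaction R = σ·A = -428.4·1125 = -481700 N = -481.7 kN.

-482 kN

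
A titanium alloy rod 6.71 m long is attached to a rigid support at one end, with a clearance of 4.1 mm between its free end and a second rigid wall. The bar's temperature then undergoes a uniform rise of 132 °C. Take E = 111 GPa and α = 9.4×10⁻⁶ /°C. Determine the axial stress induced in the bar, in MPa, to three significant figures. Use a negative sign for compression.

Free thermal expansion αLΔT = 9.4e-6 · 6710 · 132 = 8.326 mm.
The walls engage after the gap closes; constrained expansion = 8.326 − 4.1 = 4.226 mm.
The walls impose strain ε = −(4.226)/6710 = -6.2977e-04; σ = Eε = 111000 · -6.2977e-04 = -69.9 MPa.

-69.9 MPa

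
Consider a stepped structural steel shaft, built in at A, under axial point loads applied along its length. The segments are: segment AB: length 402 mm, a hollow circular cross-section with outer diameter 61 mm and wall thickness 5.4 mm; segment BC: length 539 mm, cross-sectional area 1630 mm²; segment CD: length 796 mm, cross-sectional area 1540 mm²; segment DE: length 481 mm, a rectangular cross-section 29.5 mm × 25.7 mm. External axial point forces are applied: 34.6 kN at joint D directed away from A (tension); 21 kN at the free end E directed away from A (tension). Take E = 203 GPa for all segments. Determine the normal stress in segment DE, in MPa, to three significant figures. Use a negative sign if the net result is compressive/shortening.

Internal axial forces (sectioning from the free end, tension +): N_DE = 21 kN, N_CD = 55.6 kN, N_BC = 55.6 kN, N_AB = 55.6 kN.
A_DE = 758.1 mm².
σ_DE = N_DE/A_DE = 21000/758.1 = 27.7 MPa.

27.7 MPa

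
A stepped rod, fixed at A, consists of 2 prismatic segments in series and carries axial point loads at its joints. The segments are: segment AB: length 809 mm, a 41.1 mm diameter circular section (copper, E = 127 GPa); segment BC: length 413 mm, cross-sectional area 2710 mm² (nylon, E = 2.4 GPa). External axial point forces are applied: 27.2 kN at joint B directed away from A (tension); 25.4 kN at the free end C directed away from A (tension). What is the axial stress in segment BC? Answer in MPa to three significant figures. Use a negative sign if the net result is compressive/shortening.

9.37 MPa

Internal axial forces (sectioning from the free end, tension +): N_BC = 25.4 kN, N_AB = 52.6 kN.
σ_BC = N_BC/A_BC = 25400/2710 = 9.373 MPa.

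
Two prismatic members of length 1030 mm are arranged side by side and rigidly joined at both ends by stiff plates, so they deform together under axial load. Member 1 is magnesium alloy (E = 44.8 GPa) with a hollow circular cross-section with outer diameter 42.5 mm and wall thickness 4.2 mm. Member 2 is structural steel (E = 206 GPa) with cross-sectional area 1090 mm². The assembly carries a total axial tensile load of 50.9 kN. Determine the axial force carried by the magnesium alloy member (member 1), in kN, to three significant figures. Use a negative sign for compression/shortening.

4.66 kN

A_1 = 505.4 mm².
Equal strain + equilibrium ⇒ each member carries load in proportion to AE: A₁E₁ = 22640000 N, A₂E₂ = 224500000 N, ΣAE = 247200000 N.
F₁ = P·A₁E₁/ΣAE = 50900·22640000/247200000 = 4662 N.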